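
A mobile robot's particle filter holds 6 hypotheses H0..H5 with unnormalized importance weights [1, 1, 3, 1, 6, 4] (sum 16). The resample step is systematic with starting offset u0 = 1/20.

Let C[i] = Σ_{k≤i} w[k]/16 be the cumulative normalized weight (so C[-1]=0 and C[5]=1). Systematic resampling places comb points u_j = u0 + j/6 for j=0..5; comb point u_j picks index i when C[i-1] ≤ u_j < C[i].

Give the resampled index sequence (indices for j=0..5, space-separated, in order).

C = [1/16, 1/8, 5/16, 3/8, 3/4, 1]
j=0: u_0=1/20 ∈ [0, 1/16) → index 0
j=1: u_1=13/60 ∈ [1/8, 5/16) → index 2
j=2: u_2=23/60 ∈ [3/8, 3/4) → index 4
j=3: u_3=11/20 ∈ [3/8, 3/4) → index 4
j=4: u_4=43/60 ∈ [3/8, 3/4) → index 4
j=5: u_5=53/60 ∈ [3/4, 1) → index 5

0 2 4 4 4 5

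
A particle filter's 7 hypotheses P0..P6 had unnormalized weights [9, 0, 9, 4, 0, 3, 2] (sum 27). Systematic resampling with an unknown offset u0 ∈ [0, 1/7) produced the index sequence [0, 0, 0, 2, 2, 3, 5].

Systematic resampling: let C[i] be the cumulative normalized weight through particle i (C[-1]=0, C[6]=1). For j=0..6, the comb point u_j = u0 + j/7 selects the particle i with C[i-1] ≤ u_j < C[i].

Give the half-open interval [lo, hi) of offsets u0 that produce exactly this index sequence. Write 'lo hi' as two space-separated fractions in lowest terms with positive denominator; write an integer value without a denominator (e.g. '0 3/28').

0 1/21

C = [1/3, 1/3, 2/3, 22/27, 22/27, 25/27, 1]
j=0 picked index 0: u0 ∈ [0, 1/3)
j=1 picked index 0: u0 ∈ [-1/7, 4/21)
j=2 picked index 0: u0 ∈ [-2/7, 1/21)
j=3 picked index 2: u0 ∈ [-2/21, 5/21)
j=4 picked index 2: u0 ∈ [-5/21, 2/21)
j=5 picked index 3: u0 ∈ [-1/21, 19/189)
j=6 picked index 5: u0 ∈ [-8/189, 13/189)
intersection: [0, 1/21)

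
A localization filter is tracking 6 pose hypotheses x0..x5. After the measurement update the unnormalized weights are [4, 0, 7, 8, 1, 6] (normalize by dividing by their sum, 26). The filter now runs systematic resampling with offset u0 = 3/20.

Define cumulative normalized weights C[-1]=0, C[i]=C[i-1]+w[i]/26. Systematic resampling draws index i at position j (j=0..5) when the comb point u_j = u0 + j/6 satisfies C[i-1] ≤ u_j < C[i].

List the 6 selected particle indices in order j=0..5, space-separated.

0 2 3 3 5 5

C = [2/13, 2/13, 11/26, 19/26, 10/13, 1]
j=0: u_0=3/20 ∈ [0, 2/13) → index 0
j=1: u_1=19/60 ∈ [2/13, 11/26) → index 2
j=2: u_2=29/60 ∈ [11/26, 19/26) → index 3
j=3: u_3=13/20 ∈ [11/26, 19/26) → index 3
j=4: u_4=49/60 ∈ [10/13, 1) → index 5
j=5: u_5=59/60 ∈ [10/13, 1) → index 5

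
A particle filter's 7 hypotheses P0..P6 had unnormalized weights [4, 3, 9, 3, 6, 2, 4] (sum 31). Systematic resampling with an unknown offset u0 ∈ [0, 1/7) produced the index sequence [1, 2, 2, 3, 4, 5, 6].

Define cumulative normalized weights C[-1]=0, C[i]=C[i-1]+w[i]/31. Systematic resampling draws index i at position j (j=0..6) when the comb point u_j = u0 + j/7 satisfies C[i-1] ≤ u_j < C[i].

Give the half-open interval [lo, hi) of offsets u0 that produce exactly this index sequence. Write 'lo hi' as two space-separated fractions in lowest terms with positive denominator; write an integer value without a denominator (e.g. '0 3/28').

4/31 1/7

C = [4/31, 7/31, 16/31, 19/31, 25/31, 27/31, 1]
j=0 picked index 1: u0 ∈ [4/31, 7/31)
j=1 picked index 2: u0 ∈ [18/217, 81/217)
j=2 picked index 2: u0 ∈ [-13/217, 50/217)
j=3 picked index 3: u0 ∈ [19/217, 40/217)
j=4 picked index 4: u0 ∈ [9/217, 51/217)
j=5 picked index 5: u0 ∈ [20/217, 34/217)
j=6 picked index 6: u0 ∈ [3/217, 1/7)
intersection: [4/31, 1/7)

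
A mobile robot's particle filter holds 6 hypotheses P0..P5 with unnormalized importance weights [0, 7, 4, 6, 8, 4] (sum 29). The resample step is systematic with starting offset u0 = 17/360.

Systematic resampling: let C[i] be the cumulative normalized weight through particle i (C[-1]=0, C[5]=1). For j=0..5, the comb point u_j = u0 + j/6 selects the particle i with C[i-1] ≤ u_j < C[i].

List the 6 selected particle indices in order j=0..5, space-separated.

C = [0, 7/29, 11/29, 17/29, 25/29, 1]
j=0: u_0=17/360 ∈ [0, 7/29) → index 1
j=1: u_1=77/360 ∈ [0, 7/29) → index 1
j=2: u_2=137/360 ∈ [11/29, 17/29) → index 3
j=3: u_3=197/360 ∈ [11/29, 17/29) → index 3
j=4: u_4=257/360 ∈ [17/29, 25/29) → index 4
j=5: u_5=317/360 ∈ [25/29, 1) → index 5

1 1 3 3 4 5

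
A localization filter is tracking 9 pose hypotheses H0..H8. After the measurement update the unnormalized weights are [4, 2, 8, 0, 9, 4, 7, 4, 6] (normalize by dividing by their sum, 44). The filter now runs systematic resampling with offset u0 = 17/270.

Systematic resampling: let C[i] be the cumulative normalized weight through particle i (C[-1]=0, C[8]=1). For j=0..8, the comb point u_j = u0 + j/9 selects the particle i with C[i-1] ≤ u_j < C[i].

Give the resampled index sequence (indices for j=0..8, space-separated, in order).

C = [1/11, 3/22, 7/22, 7/22, 23/44, 27/44, 17/22, 19/22, 1]
j=0: u_0=17/270 ∈ [0, 1/11) → index 0
j=1: u_1=47/270 ∈ [3/22, 7/22) → index 2
j=2: u_2=77/270 ∈ [3/22, 7/22) → index 2
j=3: u_3=107/270 ∈ [7/22, 23/44) → index 4
j=4: u_4=137/270 ∈ [7/22, 23/44) → index 4
j=5: u_5=167/270 ∈ [27/44, 17/22) → index 6
j=6: u_6=197/270 ∈ [27/44, 17/22) → index 6
j=7: u_7=227/270 ∈ [17/22, 19/22) → index 7
j=8: u_8=257/270 ∈ [19/22, 1) → index 8

0 2 2 4 4 6 6 7 8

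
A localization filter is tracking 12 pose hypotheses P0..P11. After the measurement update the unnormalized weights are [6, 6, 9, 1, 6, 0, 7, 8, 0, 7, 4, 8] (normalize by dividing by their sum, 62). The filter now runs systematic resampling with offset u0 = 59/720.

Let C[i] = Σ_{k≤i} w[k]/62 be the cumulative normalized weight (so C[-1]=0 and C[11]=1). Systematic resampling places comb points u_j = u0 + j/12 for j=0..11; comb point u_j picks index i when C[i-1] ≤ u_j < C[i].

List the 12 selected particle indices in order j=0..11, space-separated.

0 1 2 2 4 6 7 7 9 10 11 11

C = [3/31, 6/31, 21/62, 11/31, 14/31, 14/31, 35/62, 43/62, 43/62, 25/31, 27/31, 1]
j=0: u_0=59/720 ∈ [0, 3/31) → index 0
j=1: u_1=119/720 ∈ [3/31, 6/31) → index 1
j=2: u_2=179/720 ∈ [6/31, 21/62) → index 2
j=3: u_3=239/720 ∈ [6/31, 21/62) → index 2
j=4: u_4=299/720 ∈ [11/31, 14/31) → index 4
j=5: u_5=359/720 ∈ [14/31, 35/62) → index 6
j=6: u_6=419/720 ∈ [35/62, 43/62) → index 7
j=7: u_7=479/720 ∈ [35/62, 43/62) → index 7
j=8: u_8=539/720 ∈ [43/62, 25/31) → index 9
j=9: u_9=599/720 ∈ [25/31, 27/31) → index 10
j=10: u_10=659/720 ∈ [27/31, 1) → index 11
j=11: u_11=719/720 ∈ [27/31, 1) → index 11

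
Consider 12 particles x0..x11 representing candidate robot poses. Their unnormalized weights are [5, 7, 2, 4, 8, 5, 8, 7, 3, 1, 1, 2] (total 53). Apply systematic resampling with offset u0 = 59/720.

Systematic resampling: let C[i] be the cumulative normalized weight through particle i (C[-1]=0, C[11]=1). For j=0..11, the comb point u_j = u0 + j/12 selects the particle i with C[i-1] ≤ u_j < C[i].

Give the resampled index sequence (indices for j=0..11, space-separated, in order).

0 1 2 3 4 5 5 6 7 7 8 11

C = [5/53, 12/53, 14/53, 18/53, 26/53, 31/53, 39/53, 46/53, 49/53, 50/53, 51/53, 1]
j=0: u_0=59/720 ∈ [0, 5/53) → index 0
j=1: u_1=119/720 ∈ [5/53, 12/53) → index 1
j=2: u_2=179/720 ∈ [12/53, 14/53) → index 2
j=3: u_3=239/720 ∈ [14/53, 18/53) → index 3
j=4: u_4=299/720 ∈ [18/53, 26/53) → index 4
j=5: u_5=359/720 ∈ [26/53, 31/53) → index 5
j=6: u_6=419/720 ∈ [26/53, 31/53) → index 5
j=7: u_7=479/720 ∈ [31/53, 39/53) → index 6
j=8: u_8=539/720 ∈ [39/53, 46/53) → index 7
j=9: u_9=599/720 ∈ [39/53, 46/53) → index 7
j=10: u_10=659/720 ∈ [46/53, 49/53) → index 8
j=11: u_11=719/720 ∈ [51/53, 1) → index 11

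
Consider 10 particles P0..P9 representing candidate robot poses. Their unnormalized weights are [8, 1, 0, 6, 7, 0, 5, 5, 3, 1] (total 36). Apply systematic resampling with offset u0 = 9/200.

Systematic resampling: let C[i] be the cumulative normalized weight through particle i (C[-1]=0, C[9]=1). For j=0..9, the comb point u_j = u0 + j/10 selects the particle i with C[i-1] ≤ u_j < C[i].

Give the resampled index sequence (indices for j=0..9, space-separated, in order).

0 0 1 3 4 4 6 6 7 8

C = [2/9, 1/4, 1/4, 5/12, 11/18, 11/18, 3/4, 8/9, 35/36, 1]
j=0: u_0=9/200 ∈ [0, 2/9) → index 0
j=1: u_1=29/200 ∈ [0, 2/9) → index 0
j=2: u_2=49/200 ∈ [2/9, 1/4) → index 1
j=3: u_3=69/200 ∈ [1/4, 5/12) → index 3
j=4: u_4=89/200 ∈ [5/12, 11/18) → index 4
j=5: u_5=109/200 ∈ [5/12, 11/18) → index 4
j=6: u_6=129/200 ∈ [11/18, 3/4) → index 6
j=7: u_7=149/200 ∈ [11/18, 3/4) → index 6
j=8: u_8=169/200 ∈ [3/4, 8/9) → index 7
j=9: u_9=189/200 ∈ [8/9, 35/36) → index 8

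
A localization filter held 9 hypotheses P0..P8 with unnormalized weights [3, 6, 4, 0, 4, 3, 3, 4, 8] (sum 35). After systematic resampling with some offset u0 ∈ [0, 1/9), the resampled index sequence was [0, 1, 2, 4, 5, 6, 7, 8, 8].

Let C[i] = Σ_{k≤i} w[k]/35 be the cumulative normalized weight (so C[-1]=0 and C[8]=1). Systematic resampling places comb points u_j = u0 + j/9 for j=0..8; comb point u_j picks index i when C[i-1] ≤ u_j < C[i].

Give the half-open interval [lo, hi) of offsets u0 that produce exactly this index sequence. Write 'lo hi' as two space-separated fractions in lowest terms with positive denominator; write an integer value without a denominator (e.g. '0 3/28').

13/315 3/35

C = [3/35, 9/35, 13/35, 13/35, 17/35, 4/7, 23/35, 27/35, 1]
j=0 picked index 0: u0 ∈ [0, 3/35)
j=1 picked index 1: u0 ∈ [-8/315, 46/315)
j=2 picked index 2: u0 ∈ [11/315, 47/315)
j=3 picked index 4: u0 ∈ [4/105, 16/105)
j=4 picked index 5: u0 ∈ [13/315, 8/63)
j=5 picked index 6: u0 ∈ [1/63, 32/315)
j=6 picked index 7: u0 ∈ [-1/105, 11/105)
j=7 picked index 8: u0 ∈ [-2/315, 2/9)
j=8 picked index 8: u0 ∈ [-37/315, 1/9)
intersection: [13/315, 3/35)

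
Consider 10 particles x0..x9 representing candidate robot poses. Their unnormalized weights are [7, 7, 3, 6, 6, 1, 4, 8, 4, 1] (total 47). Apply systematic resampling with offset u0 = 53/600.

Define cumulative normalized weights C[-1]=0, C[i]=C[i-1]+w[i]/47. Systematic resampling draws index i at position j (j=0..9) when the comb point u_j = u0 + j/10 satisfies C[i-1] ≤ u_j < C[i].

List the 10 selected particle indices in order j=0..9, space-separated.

0 1 1 3 3 4 6 7 7 9

C = [7/47, 14/47, 17/47, 23/47, 29/47, 30/47, 34/47, 42/47, 46/47, 1]
j=0: u_0=53/600 ∈ [0, 7/47) → index 0
j=1: u_1=113/600 ∈ [7/47, 14/47) → index 1
j=2: u_2=173/600 ∈ [7/47, 14/47) → index 1
j=3: u_3=233/600 ∈ [17/47, 23/47) → index 3
j=4: u_4=293/600 ∈ [17/47, 23/47) → index 3
j=5: u_5=353/600 ∈ [23/47, 29/47) → index 4
j=6: u_6=413/600 ∈ [30/47, 34/47) → index 6
j=7: u_7=473/600 ∈ [34/47, 42/47) → index 7
j=8: u_8=533/600 ∈ [34/47, 42/47) → index 7
j=9: u_9=593/600 ∈ [46/47, 1) → index 9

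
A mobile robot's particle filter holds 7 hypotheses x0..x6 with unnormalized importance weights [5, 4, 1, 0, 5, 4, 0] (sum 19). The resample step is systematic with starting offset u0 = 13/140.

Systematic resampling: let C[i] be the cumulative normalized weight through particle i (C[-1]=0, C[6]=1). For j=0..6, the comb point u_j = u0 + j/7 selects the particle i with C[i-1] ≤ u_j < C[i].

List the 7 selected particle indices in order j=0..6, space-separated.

0 0 1 2 4 5 5

C = [5/19, 9/19, 10/19, 10/19, 15/19, 1, 1]
j=0: u_0=13/140 ∈ [0, 5/19) → index 0
j=1: u_1=33/140 ∈ [0, 5/19) → index 0
j=2: u_2=53/140 ∈ [5/19, 9/19) → index 1
j=3: u_3=73/140 ∈ [9/19, 10/19) → index 2
j=4: u_4=93/140 ∈ [10/19, 15/19) → index 4
j=5: u_5=113/140 ∈ [15/19, 1) → index 5
j=6: u_6=19/20 ∈ [15/19, 1) → index 5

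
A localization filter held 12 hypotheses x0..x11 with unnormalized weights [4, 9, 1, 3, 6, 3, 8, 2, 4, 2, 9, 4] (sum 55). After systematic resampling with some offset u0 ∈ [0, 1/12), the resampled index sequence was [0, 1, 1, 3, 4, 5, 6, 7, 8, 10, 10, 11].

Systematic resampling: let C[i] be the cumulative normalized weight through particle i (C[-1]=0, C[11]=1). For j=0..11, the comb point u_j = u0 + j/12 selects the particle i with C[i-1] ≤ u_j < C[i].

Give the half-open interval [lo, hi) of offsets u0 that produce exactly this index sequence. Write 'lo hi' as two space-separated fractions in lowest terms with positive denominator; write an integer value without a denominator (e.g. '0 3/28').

23/660 37/660

C = [4/55, 13/55, 14/55, 17/55, 23/55, 26/55, 34/55, 36/55, 8/11, 42/55, 51/55, 1]
j=0 picked index 0: u0 ∈ [0, 4/55)
j=1 picked index 1: u0 ∈ [-7/660, 101/660)
j=2 picked index 1: u0 ∈ [-31/330, 23/330)
j=3 picked index 3: u0 ∈ [1/220, 13/220)
j=4 picked index 4: u0 ∈ [-4/165, 14/165)
j=5 picked index 5: u0 ∈ [1/660, 37/660)
j=6 picked index 6: u0 ∈ [-3/110, 13/110)
j=7 picked index 7: u0 ∈ [23/660, 47/660)
j=8 picked index 8: u0 ∈ [-2/165, 2/33)
j=9 picked index 10: u0 ∈ [3/220, 39/220)
j=10 picked index 10: u0 ∈ [-23/330, 31/330)
j=11 picked index 11: u0 ∈ [7/660, 1/12)
intersection: [23/660, 37/660)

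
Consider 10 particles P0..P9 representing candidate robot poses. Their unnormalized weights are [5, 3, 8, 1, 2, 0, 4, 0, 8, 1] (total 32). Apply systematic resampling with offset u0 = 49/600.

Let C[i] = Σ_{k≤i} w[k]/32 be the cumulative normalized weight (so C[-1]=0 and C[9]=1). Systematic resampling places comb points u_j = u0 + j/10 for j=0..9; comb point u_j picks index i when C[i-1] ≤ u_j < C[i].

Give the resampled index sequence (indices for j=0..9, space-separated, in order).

0 1 2 2 2 4 6 8 8 9

C = [5/32, 1/4, 1/2, 17/32, 19/32, 19/32, 23/32, 23/32, 31/32, 1]
j=0: u_0=49/600 ∈ [0, 5/32) → index 0
j=1: u_1=109/600 ∈ [5/32, 1/4) → index 1
j=2: u_2=169/600 ∈ [1/4, 1/2) → index 2
j=3: u_3=229/600 ∈ [1/4, 1/2) → index 2
j=4: u_4=289/600 ∈ [1/4, 1/2) → index 2
j=5: u_5=349/600 ∈ [17/32, 19/32) → index 4
j=6: u_6=409/600 ∈ [19/32, 23/32) → index 6
j=7: u_7=469/600 ∈ [23/32, 31/32) → index 8
j=8: u_8=529/600 ∈ [23/32, 31/32) → index 8
j=9: u_9=589/600 ∈ [31/32, 1) → index 9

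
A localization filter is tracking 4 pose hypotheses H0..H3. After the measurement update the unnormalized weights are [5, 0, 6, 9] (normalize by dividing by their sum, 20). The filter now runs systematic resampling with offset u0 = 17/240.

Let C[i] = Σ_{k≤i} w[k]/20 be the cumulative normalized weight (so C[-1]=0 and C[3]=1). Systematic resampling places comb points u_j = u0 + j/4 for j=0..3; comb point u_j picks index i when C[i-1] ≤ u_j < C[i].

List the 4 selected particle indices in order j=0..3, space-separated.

0 2 3 3

C = [1/4, 1/4, 11/20, 1]
j=0: u_0=17/240 ∈ [0, 1/4) → index 0
j=1: u_1=77/240 ∈ [1/4, 11/20) → index 2
j=2: u_2=137/240 ∈ [11/20, 1) → index 3
j=3: u_3=197/240 ∈ [11/20, 1) → index 3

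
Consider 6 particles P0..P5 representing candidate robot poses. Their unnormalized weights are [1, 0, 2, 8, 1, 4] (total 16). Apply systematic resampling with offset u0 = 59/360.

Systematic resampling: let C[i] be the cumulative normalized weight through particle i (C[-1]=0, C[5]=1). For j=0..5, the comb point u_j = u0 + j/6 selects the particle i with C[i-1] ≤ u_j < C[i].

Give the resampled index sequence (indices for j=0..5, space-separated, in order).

2 3 3 3 5 5

C = [1/16, 1/16, 3/16, 11/16, 3/4, 1]
j=0: u_0=59/360 ∈ [1/16, 3/16) → index 2
j=1: u_1=119/360 ∈ [3/16, 11/16) → index 3
j=2: u_2=179/360 ∈ [3/16, 11/16) → index 3
j=3: u_3=239/360 ∈ [3/16, 11/16) → index 3
j=4: u_4=299/360 ∈ [3/4, 1) → index 5
j=5: u_5=359/360 ∈ [3/4, 1) → index 5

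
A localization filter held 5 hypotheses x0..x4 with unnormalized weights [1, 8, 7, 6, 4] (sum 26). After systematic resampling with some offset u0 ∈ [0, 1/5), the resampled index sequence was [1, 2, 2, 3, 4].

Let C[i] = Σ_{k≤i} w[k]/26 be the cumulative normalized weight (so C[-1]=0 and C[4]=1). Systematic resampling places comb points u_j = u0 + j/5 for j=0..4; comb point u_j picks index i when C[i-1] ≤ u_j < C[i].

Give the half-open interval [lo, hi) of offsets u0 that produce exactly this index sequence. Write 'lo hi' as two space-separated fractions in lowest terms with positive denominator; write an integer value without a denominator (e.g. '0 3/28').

C = [1/26, 9/26, 8/13, 11/13, 1]
j=0 picked index 1: u0 ∈ [1/26, 9/26)
j=1 picked index 2: u0 ∈ [19/130, 27/65)
j=2 picked index 2: u0 ∈ [-7/130, 14/65)
j=3 picked index 3: u0 ∈ [1/65, 16/65)
j=4 picked index 4: u0 ∈ [3/65, 1/5)
intersection: [19/130, 1/5)

19/130 1/5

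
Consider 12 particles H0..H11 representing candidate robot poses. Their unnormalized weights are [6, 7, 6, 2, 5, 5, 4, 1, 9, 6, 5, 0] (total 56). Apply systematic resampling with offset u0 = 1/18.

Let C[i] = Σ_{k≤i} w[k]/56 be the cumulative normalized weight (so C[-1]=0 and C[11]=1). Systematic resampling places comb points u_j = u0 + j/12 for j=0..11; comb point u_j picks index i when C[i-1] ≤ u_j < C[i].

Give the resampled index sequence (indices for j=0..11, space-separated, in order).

0 1 1 2 4 5 6 7 8 9 9 10

C = [3/28, 13/56, 19/56, 3/8, 13/28, 31/56, 5/8, 9/14, 45/56, 51/56, 1, 1]
j=0: u_0=1/18 ∈ [0, 3/28) → index 0
j=1: u_1=5/36 ∈ [3/28, 13/56) → index 1
j=2: u_2=2/9 ∈ [3/28, 13/56) → index 1
j=3: u_3=11/36 ∈ [13/56, 19/56) → index 2
j=4: u_4=7/18 ∈ [3/8, 13/28) → index 4
j=5: u_5=17/36 ∈ [13/28, 31/56) → index 5
j=6: u_6=5/9 ∈ [31/56, 5/8) → index 6
j=7: u_7=23/36 ∈ [5/8, 9/14) → index 7
j=8: u_8=13/18 ∈ [9/14, 45/56) → index 8
j=9: u_9=29/36 ∈ [45/56, 51/56) → index 9
j=10: u_10=8/9 ∈ [45/56, 51/56) → index 9
j=11: u_11=35/36 ∈ [51/56, 1) → index 10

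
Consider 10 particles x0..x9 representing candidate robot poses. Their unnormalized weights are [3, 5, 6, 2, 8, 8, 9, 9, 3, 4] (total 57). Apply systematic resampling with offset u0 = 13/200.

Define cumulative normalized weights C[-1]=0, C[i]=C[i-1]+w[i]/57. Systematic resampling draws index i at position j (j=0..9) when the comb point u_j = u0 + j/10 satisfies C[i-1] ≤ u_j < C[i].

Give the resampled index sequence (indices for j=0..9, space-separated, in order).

C = [1/19, 8/57, 14/57, 16/57, 8/19, 32/57, 41/57, 50/57, 53/57, 1]
j=0: u_0=13/200 ∈ [1/19, 8/57) → index 1
j=1: u_1=33/200 ∈ [8/57, 14/57) → index 2
j=2: u_2=53/200 ∈ [14/57, 16/57) → index 3
j=3: u_3=73/200 ∈ [16/57, 8/19) → index 4
j=4: u_4=93/200 ∈ [8/19, 32/57) → index 5
j=5: u_5=113/200 ∈ [32/57, 41/57) → index 6
j=6: u_6=133/200 ∈ [32/57, 41/57) → index 6
j=7: u_7=153/200 ∈ [41/57, 50/57) → index 7
j=8: u_8=173/200 ∈ [41/57, 50/57) → index 7
j=9: u_9=193/200 ∈ [53/57, 1) → index 9

1 2 3 4 5 6 6 7 7 9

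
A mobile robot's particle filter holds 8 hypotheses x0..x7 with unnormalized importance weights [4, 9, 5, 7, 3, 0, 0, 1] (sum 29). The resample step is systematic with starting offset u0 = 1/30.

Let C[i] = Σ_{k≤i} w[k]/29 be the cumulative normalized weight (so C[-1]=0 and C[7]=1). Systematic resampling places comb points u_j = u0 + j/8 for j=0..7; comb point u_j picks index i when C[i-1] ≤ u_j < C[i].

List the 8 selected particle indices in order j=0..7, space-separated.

C = [4/29, 13/29, 18/29, 25/29, 28/29, 28/29, 28/29, 1]
j=0: u_0=1/30 ∈ [0, 4/29) → index 0
j=1: u_1=19/120 ∈ [4/29, 13/29) → index 1
j=2: u_2=17/60 ∈ [4/29, 13/29) → index 1
j=3: u_3=49/120 ∈ [4/29, 13/29) → index 1
j=4: u_4=8/15 ∈ [13/29, 18/29) → index 2
j=5: u_5=79/120 ∈ [18/29, 25/29) → index 3
j=6: u_6=47/60 ∈ [18/29, 25/29) → index 3
j=7: u_7=109/120 ∈ [25/29, 28/29) → index 4

0 1 1 1 2 3 3 4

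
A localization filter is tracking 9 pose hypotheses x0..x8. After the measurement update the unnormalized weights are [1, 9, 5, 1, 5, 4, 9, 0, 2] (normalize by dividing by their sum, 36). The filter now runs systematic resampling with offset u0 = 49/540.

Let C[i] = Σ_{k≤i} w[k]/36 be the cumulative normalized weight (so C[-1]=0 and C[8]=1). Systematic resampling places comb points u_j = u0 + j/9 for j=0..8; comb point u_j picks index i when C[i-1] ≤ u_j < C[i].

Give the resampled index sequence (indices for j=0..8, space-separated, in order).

1 1 2 3 4 5 6 6 8

C = [1/36, 5/18, 5/12, 4/9, 7/12, 25/36, 17/18, 17/18, 1]
j=0: u_0=49/540 ∈ [1/36, 5/18) → index 1
j=1: u_1=109/540 ∈ [1/36, 5/18) → index 1
j=2: u_2=169/540 ∈ [5/18, 5/12) → index 2
j=3: u_3=229/540 ∈ [5/12, 4/9) → index 3
j=4: u_4=289/540 ∈ [4/9, 7/12) → index 4
j=5: u_5=349/540 ∈ [7/12, 25/36) → index 5
j=6: u_6=409/540 ∈ [25/36, 17/18) → index 6
j=7: u_7=469/540 ∈ [25/36, 17/18) → index 6
j=8: u_8=529/540 ∈ [17/18, 1) → index 8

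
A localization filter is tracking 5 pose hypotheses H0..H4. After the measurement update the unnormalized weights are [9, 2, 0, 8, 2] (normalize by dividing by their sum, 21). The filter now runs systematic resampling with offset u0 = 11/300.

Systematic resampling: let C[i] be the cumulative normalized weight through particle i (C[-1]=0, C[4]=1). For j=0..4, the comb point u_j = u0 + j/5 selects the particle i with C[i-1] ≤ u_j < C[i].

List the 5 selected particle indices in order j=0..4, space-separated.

C = [3/7, 11/21, 11/21, 19/21, 1]
j=0: u_0=11/300 ∈ [0, 3/7) → index 0
j=1: u_1=71/300 ∈ [0, 3/7) → index 0
j=2: u_2=131/300 ∈ [3/7, 11/21) → index 1
j=3: u_3=191/300 ∈ [11/21, 19/21) → index 3
j=4: u_4=251/300 ∈ [11/21, 19/21) → index 3

0 0 1 3 3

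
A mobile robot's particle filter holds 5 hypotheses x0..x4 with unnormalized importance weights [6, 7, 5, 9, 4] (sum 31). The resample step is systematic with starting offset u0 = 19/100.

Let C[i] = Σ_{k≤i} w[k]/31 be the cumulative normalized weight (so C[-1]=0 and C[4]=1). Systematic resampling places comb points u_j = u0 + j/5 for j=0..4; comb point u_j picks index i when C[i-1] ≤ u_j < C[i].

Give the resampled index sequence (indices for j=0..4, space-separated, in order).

0 1 3 3 4

C = [6/31, 13/31, 18/31, 27/31, 1]
j=0: u_0=19/100 ∈ [0, 6/31) → index 0
j=1: u_1=39/100 ∈ [6/31, 13/31) → index 1
j=2: u_2=59/100 ∈ [18/31, 27/31) → index 3
j=3: u_3=79/100 ∈ [18/31, 27/31) → index 3
j=4: u_4=99/100 ∈ [27/31, 1) → index 4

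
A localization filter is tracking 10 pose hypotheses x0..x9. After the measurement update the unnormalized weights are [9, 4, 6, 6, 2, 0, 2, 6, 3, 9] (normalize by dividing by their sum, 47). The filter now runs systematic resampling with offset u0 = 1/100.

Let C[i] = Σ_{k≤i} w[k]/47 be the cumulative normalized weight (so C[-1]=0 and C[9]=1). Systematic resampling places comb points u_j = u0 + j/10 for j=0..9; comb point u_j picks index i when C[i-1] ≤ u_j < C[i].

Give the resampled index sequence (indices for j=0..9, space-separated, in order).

C = [9/47, 13/47, 19/47, 25/47, 27/47, 27/47, 29/47, 35/47, 38/47, 1]
j=0: u_0=1/100 ∈ [0, 9/47) → index 0
j=1: u_1=11/100 ∈ [0, 9/47) → index 0
j=2: u_2=21/100 ∈ [9/47, 13/47) → index 1
j=3: u_3=31/100 ∈ [13/47, 19/47) → index 2
j=4: u_4=41/100 ∈ [19/47, 25/47) → index 3
j=5: u_5=51/100 ∈ [19/47, 25/47) → index 3
j=6: u_6=61/100 ∈ [27/47, 29/47) → index 6
j=7: u_7=71/100 ∈ [29/47, 35/47) → index 7
j=8: u_8=81/100 ∈ [38/47, 1) → index 9
j=9: u_9=91/100 ∈ [38/47, 1) → index 9

0 0 1 2 3 3 6 7 9 9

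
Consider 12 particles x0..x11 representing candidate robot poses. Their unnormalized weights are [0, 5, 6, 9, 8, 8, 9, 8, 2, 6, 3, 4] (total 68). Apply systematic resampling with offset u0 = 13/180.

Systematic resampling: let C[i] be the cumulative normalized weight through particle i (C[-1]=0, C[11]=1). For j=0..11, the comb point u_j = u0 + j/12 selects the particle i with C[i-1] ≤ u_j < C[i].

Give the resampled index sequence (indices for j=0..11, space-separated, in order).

1 2 3 4 4 5 6 6 7 9 10 11

C = [0, 5/68, 11/68, 5/17, 7/17, 9/17, 45/68, 53/68, 55/68, 61/68, 16/17, 1]
j=0: u_0=13/180 ∈ [0, 5/68) → index 1
j=1: u_1=7/45 ∈ [5/68, 11/68) → index 2
j=2: u_2=43/180 ∈ [11/68, 5/17) → index 3
j=3: u_3=29/90 ∈ [5/17, 7/17) → index 4
j=4: u_4=73/180 ∈ [5/17, 7/17) → index 4
j=5: u_5=22/45 ∈ [7/17, 9/17) → index 5
j=6: u_6=103/180 ∈ [9/17, 45/68) → index 6
j=7: u_7=59/90 ∈ [9/17, 45/68) → index 6
j=8: u_8=133/180 ∈ [45/68, 53/68) → index 7
j=9: u_9=37/45 ∈ [55/68, 61/68) → index 9
j=10: u_10=163/180 ∈ [61/68, 16/17) → index 10
j=11: u_11=89/90 ∈ [16/17, 1) → index 11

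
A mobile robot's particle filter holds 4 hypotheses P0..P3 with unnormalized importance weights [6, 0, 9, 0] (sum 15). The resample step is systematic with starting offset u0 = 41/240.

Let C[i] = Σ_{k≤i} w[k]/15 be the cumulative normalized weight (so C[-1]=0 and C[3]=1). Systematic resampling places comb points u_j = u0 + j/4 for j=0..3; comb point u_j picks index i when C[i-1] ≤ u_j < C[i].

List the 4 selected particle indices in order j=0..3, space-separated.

C = [2/5, 2/5, 1, 1]
j=0: u_0=41/240 ∈ [0, 2/5) → index 0
j=1: u_1=101/240 ∈ [2/5, 1) → index 2
j=2: u_2=161/240 ∈ [2/5, 1) → index 2
j=3: u_3=221/240 ∈ [2/5, 1) → index 2

0 2 2 2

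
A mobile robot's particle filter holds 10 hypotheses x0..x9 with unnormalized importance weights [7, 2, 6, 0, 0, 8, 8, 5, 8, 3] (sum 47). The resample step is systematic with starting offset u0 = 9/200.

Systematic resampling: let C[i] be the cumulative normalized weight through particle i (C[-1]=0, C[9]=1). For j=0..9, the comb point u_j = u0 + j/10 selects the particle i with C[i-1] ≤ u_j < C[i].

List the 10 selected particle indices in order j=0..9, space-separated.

C = [7/47, 9/47, 15/47, 15/47, 15/47, 23/47, 31/47, 36/47, 44/47, 1]
j=0: u_0=9/200 ∈ [0, 7/47) → index 0
j=1: u_1=29/200 ∈ [0, 7/47) → index 0
j=2: u_2=49/200 ∈ [9/47, 15/47) → index 2
j=3: u_3=69/200 ∈ [15/47, 23/47) → index 5
j=4: u_4=89/200 ∈ [15/47, 23/47) → index 5
j=5: u_5=109/200 ∈ [23/47, 31/47) → index 6
j=6: u_6=129/200 ∈ [23/47, 31/47) → index 6
j=7: u_7=149/200 ∈ [31/47, 36/47) → index 7
j=8: u_8=169/200 ∈ [36/47, 44/47) → index 8
j=9: u_9=189/200 ∈ [44/47, 1) → index 9

0 0 2 5 5 6 6 7 8 9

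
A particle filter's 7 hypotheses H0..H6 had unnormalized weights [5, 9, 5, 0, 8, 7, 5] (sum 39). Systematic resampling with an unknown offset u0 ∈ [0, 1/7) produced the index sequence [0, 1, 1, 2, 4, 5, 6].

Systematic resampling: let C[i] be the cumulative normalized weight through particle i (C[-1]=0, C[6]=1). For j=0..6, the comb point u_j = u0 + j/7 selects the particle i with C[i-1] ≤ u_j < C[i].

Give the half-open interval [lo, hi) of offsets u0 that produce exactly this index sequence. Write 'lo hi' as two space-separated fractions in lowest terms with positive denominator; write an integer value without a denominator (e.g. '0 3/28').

4/273 16/273

C = [5/39, 14/39, 19/39, 19/39, 9/13, 34/39, 1]
j=0 picked index 0: u0 ∈ [0, 5/39)
j=1 picked index 1: u0 ∈ [-4/273, 59/273)
j=2 picked index 1: u0 ∈ [-43/273, 20/273)
j=3 picked index 2: u0 ∈ [-19/273, 16/273)
j=4 picked index 4: u0 ∈ [-23/273, 11/91)
j=5 picked index 5: u0 ∈ [-2/91, 43/273)
j=6 picked index 6: u0 ∈ [4/273, 1/7)
intersection: [4/273, 16/273)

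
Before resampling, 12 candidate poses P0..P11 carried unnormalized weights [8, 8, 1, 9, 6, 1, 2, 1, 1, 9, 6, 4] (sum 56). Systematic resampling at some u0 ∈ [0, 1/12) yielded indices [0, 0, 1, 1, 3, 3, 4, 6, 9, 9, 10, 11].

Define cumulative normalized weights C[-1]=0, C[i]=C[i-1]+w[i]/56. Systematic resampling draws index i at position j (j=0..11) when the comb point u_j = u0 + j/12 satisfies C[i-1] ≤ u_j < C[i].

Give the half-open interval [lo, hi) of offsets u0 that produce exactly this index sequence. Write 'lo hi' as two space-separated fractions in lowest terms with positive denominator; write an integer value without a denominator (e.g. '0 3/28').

1/84 1/28

C = [1/7, 2/7, 17/56, 13/28, 4/7, 33/56, 5/8, 9/14, 37/56, 23/28, 13/14, 1]
j=0 picked index 0: u0 ∈ [0, 1/7)
j=1 picked index 0: u0 ∈ [-1/12, 5/84)
j=2 picked index 1: u0 ∈ [-1/42, 5/42)
j=3 picked index 1: u0 ∈ [-3/28, 1/28)
j=4 picked index 3: u0 ∈ [-5/168, 11/84)
j=5 picked index 3: u0 ∈ [-19/168, 1/21)
j=6 picked index 4: u0 ∈ [-1/28, 1/14)
j=7 picked index 6: u0 ∈ [1/168, 1/24)
j=8 picked index 9: u0 ∈ [-1/168, 13/84)
j=9 picked index 9: u0 ∈ [-5/56, 1/14)
j=10 picked index 10: u0 ∈ [-1/84, 2/21)
j=11 picked index 11: u0 ∈ [1/84, 1/12)
intersection: [1/84, 1/28)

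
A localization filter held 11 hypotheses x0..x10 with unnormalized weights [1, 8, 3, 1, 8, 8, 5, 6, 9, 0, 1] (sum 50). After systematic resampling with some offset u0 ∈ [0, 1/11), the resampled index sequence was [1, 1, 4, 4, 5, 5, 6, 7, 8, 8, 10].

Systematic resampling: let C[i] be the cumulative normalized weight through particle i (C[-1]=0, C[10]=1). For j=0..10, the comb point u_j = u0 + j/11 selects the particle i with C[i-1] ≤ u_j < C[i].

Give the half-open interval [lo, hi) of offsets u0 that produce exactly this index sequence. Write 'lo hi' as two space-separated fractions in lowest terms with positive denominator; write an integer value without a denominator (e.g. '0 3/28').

43/550 49/550

C = [1/50, 9/50, 6/25, 13/50, 21/50, 29/50, 17/25, 4/5, 49/50, 49/50, 1]
j=0 picked index 1: u0 ∈ [1/50, 9/50)
j=1 picked index 1: u0 ∈ [-39/550, 49/550)
j=2 picked index 4: u0 ∈ [43/550, 131/550)
j=3 picked index 4: u0 ∈ [-7/550, 81/550)
j=4 picked index 5: u0 ∈ [31/550, 119/550)
j=5 picked index 5: u0 ∈ [-19/550, 69/550)
j=6 picked index 6: u0 ∈ [19/550, 37/275)
j=7 picked index 7: u0 ∈ [12/275, 9/55)
j=8 picked index 8: u0 ∈ [4/55, 139/550)
j=9 picked index 8: u0 ∈ [-1/55, 89/550)
j=10 picked index 10: u0 ∈ [39/550, 1/11)
intersection: [43/550, 49/550)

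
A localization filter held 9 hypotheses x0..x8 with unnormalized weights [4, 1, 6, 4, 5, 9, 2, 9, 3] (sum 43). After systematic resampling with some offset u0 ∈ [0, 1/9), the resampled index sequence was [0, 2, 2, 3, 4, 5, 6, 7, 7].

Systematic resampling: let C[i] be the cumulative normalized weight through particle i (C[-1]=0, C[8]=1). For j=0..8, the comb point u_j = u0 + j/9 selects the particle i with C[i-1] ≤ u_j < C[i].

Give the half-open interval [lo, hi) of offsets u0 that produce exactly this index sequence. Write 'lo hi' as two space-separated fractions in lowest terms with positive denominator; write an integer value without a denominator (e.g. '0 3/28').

C = [4/43, 5/43, 11/43, 15/43, 20/43, 29/43, 31/43, 40/43, 1]
j=0 picked index 0: u0 ∈ [0, 4/43)
j=1 picked index 2: u0 ∈ [2/387, 56/387)
j=2 picked index 2: u0 ∈ [-41/387, 13/387)
j=3 picked index 3: u0 ∈ [-10/129, 2/129)
j=4 picked index 4: u0 ∈ [-37/387, 8/387)
j=5 picked index 5: u0 ∈ [-35/387, 46/387)
j=6 picked index 6: u0 ∈ [1/129, 7/129)
j=7 picked index 7: u0 ∈ [-22/387, 59/387)
j=8 picked index 7: u0 ∈ [-65/387, 16/387)
intersection: [1/129, 2/129)

1/129 2/129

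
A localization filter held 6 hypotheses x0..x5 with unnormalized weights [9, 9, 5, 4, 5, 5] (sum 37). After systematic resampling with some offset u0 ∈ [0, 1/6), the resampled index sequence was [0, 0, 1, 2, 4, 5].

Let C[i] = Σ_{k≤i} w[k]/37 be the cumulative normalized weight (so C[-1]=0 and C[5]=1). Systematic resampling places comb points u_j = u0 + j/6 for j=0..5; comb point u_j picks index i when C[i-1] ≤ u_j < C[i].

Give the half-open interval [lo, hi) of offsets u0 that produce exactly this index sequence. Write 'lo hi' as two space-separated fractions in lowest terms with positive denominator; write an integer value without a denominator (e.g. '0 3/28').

C = [9/37, 18/37, 23/37, 27/37, 32/37, 1]
j=0 picked index 0: u0 ∈ [0, 9/37)
j=1 picked index 0: u0 ∈ [-1/6, 17/222)
j=2 picked index 1: u0 ∈ [-10/111, 17/111)
j=3 picked index 2: u0 ∈ [-1/74, 9/74)
j=4 picked index 4: u0 ∈ [7/111, 22/111)
j=5 picked index 5: u0 ∈ [7/222, 1/6)
intersection: [7/111, 17/222)

7/111 17/222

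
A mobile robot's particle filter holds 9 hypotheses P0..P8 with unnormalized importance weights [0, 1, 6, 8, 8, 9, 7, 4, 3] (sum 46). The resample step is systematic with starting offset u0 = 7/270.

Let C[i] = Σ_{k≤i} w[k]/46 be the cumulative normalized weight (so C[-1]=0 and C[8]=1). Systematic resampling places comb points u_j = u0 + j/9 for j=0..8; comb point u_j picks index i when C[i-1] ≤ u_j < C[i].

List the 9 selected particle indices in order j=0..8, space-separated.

2 2 3 4 4 5 5 6 7

C = [0, 1/46, 7/46, 15/46, 1/2, 16/23, 39/46, 43/46, 1]
j=0: u_0=7/270 ∈ [1/46, 7/46) → index 2
j=1: u_1=37/270 ∈ [1/46, 7/46) → index 2
j=2: u_2=67/270 ∈ [7/46, 15/46) → index 3
j=3: u_3=97/270 ∈ [15/46, 1/2) → index 4
j=4: u_4=127/270 ∈ [15/46, 1/2) → index 4
j=5: u_5=157/270 ∈ [1/2, 16/23) → index 5
j=6: u_6=187/270 ∈ [1/2, 16/23) → index 5
j=7: u_7=217/270 ∈ [16/23, 39/46) → index 6
j=8: u_8=247/270 ∈ [39/46, 43/46) → index 7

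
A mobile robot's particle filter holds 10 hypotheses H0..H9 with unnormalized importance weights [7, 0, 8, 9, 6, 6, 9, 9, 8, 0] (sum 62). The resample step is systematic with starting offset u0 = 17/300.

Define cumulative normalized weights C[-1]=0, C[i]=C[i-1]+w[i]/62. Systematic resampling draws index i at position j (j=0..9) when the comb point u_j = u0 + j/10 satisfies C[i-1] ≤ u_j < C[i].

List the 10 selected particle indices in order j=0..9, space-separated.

0 2 3 3 4 5 6 7 7 8

C = [7/62, 7/62, 15/62, 12/31, 15/31, 18/31, 45/62, 27/31, 1, 1]
j=0: u_0=17/300 ∈ [0, 7/62) → index 0
j=1: u_1=47/300 ∈ [7/62, 15/62) → index 2
j=2: u_2=77/300 ∈ [15/62, 12/31) → index 3
j=3: u_3=107/300 ∈ [15/62, 12/31) → index 3
j=4: u_4=137/300 ∈ [12/31, 15/31) → index 4
j=5: u_5=167/300 ∈ [15/31, 18/31) → index 5
j=6: u_6=197/300 ∈ [18/31, 45/62) → index 6
j=7: u_7=227/300 ∈ [45/62, 27/31) → index 7
j=8: u_8=257/300 ∈ [45/62, 27/31) → index 7
j=9: u_9=287/300 ∈ [27/31, 1) → index 8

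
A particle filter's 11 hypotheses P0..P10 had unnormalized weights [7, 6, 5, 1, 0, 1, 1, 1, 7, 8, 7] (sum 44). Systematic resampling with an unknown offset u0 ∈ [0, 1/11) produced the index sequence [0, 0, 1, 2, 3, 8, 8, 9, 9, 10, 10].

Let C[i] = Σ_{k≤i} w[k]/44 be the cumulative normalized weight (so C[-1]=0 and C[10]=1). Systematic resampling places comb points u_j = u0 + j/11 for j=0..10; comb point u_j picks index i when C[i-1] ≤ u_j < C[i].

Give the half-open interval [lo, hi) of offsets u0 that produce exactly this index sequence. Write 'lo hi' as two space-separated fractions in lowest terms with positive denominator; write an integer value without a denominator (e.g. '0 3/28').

C = [7/44, 13/44, 9/22, 19/44, 19/44, 5/11, 21/44, 1/2, 29/44, 37/44, 1]
j=0 picked index 0: u0 ∈ [0, 7/44)
j=1 picked index 0: u0 ∈ [-1/11, 3/44)
j=2 picked index 1: u0 ∈ [-1/44, 5/44)
j=3 picked index 2: u0 ∈ [1/44, 3/22)
j=4 picked index 3: u0 ∈ [1/22, 3/44)
j=5 picked index 8: u0 ∈ [1/22, 9/44)
j=6 picked index 8: u0 ∈ [-1/22, 5/44)
j=7 picked index 9: u0 ∈ [1/44, 9/44)
j=8 picked index 9: u0 ∈ [-3/44, 5/44)
j=9 picked index 10: u0 ∈ [1/44, 2/11)
j=10 picked index 10: u0 ∈ [-3/44, 1/11)
intersection: [1/22, 3/44)

1/22 3/44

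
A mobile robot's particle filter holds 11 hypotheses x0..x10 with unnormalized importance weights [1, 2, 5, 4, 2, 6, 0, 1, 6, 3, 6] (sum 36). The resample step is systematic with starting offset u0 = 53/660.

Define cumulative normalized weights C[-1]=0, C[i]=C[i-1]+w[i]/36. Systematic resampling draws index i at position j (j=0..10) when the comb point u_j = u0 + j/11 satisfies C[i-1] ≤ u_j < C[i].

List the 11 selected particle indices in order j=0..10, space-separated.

C = [1/36, 1/12, 2/9, 1/3, 7/18, 5/9, 5/9, 7/12, 3/4, 5/6, 1]
j=0: u_0=53/660 ∈ [1/36, 1/12) → index 1
j=1: u_1=113/660 ∈ [1/12, 2/9) → index 2
j=2: u_2=173/660 ∈ [2/9, 1/3) → index 3
j=3: u_3=233/660 ∈ [1/3, 7/18) → index 4
j=4: u_4=293/660 ∈ [7/18, 5/9) → index 5
j=5: u_5=353/660 ∈ [7/18, 5/9) → index 5
j=6: u_6=413/660 ∈ [7/12, 3/4) → index 8
j=7: u_7=43/60 ∈ [7/12, 3/4) → index 8
j=8: u_8=533/660 ∈ [3/4, 5/6) → index 9
j=9: u_9=593/660 ∈ [5/6, 1) → index 10
j=10: u_10=653/660 ∈ [5/6, 1) → index 10

1 2 3 4 5 5 8 8 9 10 10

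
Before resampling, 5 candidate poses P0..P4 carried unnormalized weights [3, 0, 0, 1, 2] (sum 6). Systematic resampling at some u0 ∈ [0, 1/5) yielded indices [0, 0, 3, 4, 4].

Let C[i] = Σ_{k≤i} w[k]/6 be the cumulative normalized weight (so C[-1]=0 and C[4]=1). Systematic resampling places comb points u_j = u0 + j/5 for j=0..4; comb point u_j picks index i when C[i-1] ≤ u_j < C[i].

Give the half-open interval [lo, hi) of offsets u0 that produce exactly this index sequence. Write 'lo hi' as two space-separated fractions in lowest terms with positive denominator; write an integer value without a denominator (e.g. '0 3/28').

1/10 1/5

C = [1/2, 1/2, 1/2, 2/3, 1]
j=0 picked index 0: u0 ∈ [0, 1/2)
j=1 picked index 0: u0 ∈ [-1/5, 3/10)
j=2 picked index 3: u0 ∈ [1/10, 4/15)
j=3 picked index 4: u0 ∈ [1/15, 2/5)
j=4 picked index 4: u0 ∈ [-2/15, 1/5)
intersection: [1/10, 1/5)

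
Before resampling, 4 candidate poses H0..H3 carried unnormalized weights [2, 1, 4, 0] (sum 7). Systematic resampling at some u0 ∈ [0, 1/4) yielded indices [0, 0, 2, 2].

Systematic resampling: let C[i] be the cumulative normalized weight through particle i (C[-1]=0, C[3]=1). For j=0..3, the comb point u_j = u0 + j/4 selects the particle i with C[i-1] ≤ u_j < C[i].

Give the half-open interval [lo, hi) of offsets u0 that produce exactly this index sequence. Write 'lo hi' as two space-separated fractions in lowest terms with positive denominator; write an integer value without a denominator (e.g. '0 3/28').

0 1/28

C = [2/7, 3/7, 1, 1]
j=0 picked index 0: u0 ∈ [0, 2/7)
j=1 picked index 0: u0 ∈ [-1/4, 1/28)
j=2 picked index 2: u0 ∈ [-1/14, 1/2)
j=3 picked index 2: u0 ∈ [-9/28, 1/4)
intersection: [0, 1/28)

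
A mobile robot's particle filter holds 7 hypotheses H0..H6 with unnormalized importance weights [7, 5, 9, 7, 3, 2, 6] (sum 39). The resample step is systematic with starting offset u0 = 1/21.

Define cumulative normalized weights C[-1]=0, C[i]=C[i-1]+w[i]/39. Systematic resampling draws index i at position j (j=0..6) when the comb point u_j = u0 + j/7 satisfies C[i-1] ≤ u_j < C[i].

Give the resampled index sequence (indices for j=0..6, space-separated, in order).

0 1 2 2 3 4 6

C = [7/39, 4/13, 7/13, 28/39, 31/39, 11/13, 1]
j=0: u_0=1/21 ∈ [0, 7/39) → index 0
j=1: u_1=4/21 ∈ [7/39, 4/13) → index 1
j=2: u_2=1/3 ∈ [4/13, 7/13) → index 2
j=3: u_3=10/21 ∈ [4/13, 7/13) → index 2
j=4: u_4=13/21 ∈ [7/13, 28/39) → index 3
j=5: u_5=16/21 ∈ [28/39, 31/39) → index 4
j=6: u_6=19/21 ∈ [11/13, 1) → index 6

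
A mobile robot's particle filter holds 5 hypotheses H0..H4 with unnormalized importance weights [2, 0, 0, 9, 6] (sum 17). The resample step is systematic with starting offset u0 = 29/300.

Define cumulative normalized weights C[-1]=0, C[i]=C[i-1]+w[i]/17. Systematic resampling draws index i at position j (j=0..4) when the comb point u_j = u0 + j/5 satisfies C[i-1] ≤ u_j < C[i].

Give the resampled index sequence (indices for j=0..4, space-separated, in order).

C = [2/17, 2/17, 2/17, 11/17, 1]
j=0: u_0=29/300 ∈ [0, 2/17) → index 0
j=1: u_1=89/300 ∈ [2/17, 11/17) → index 3
j=2: u_2=149/300 ∈ [2/17, 11/17) → index 3
j=3: u_3=209/300 ∈ [11/17, 1) → index 4
j=4: u_4=269/300 ∈ [11/17, 1) → index 4

0 3 3 4 4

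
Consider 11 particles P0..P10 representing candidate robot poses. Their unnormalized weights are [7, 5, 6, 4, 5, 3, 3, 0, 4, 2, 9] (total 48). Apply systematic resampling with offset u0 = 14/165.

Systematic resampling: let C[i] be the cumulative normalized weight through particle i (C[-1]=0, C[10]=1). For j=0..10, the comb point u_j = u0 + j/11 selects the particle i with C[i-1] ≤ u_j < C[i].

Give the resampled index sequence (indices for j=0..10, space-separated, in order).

C = [7/48, 1/4, 3/8, 11/24, 9/16, 5/8, 11/16, 11/16, 37/48, 13/16, 1]
j=0: u_0=14/165 ∈ [0, 7/48) → index 0
j=1: u_1=29/165 ∈ [7/48, 1/4) → index 1
j=2: u_2=4/15 ∈ [1/4, 3/8) → index 2
j=3: u_3=59/165 ∈ [1/4, 3/8) → index 2
j=4: u_4=74/165 ∈ [3/8, 11/24) → index 3
j=5: u_5=89/165 ∈ [11/24, 9/16) → index 4
j=6: u_6=104/165 ∈ [5/8, 11/16) → index 6
j=7: u_7=119/165 ∈ [11/16, 37/48) → index 8
j=8: u_8=134/165 ∈ [37/48, 13/16) → index 9
j=9: u_9=149/165 ∈ [13/16, 1) → index 10
j=10: u_10=164/165 ∈ [13/16, 1) → index 10

0 1 2 2 3 4 6 8 9 10 10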